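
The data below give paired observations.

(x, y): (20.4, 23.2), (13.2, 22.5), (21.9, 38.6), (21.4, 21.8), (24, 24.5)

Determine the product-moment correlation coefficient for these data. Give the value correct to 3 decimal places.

n = 5, Σx = 100.9, Σy = 130.6, Σx² = 2103.97, Σy² = 3609.94, Σxy = 2670.14
nΣxy − ΣxΣy = 13350.7 − 13177.54 = 173.16
nΣx² − (Σx)² = 10519.85 − 10180.81 = 339.04; nΣy² − (Σy)² = 18049.7 − 17056.36 = 993.34
r = 173.16 / √(339.04 × 993.34) = 173.16 / 580.3292 ≈ 0.298

0.298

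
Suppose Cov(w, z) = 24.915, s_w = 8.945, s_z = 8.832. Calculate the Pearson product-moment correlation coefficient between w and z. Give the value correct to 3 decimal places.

r = Cov(w,z) / (s_w · s_z) = 24.915 / (8.945 × 8.832)
  = 24.915 / 79.0022 ≈ 0.315

0.315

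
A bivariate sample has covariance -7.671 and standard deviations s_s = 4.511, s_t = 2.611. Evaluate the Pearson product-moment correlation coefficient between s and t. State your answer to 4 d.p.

-0.6513

r = Cov(s,t) / (s_s · s_t) = -7.671 / (4.511 × 2.611)
  = -7.671 / 11.7782 ≈ -0.6513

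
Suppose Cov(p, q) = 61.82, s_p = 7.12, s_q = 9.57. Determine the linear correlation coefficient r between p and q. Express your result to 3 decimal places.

r = Cov(p,q) / (s_p · s_q) = 61.82 / (7.12 × 9.57)
  = 61.82 / 68.1384 ≈ 0.907

0.907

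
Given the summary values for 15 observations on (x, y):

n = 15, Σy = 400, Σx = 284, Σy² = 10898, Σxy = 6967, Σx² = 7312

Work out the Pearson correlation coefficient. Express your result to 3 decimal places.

-0.906

r = (nΣxy − ΣxΣy) / √[(nΣx² − (Σx)²)(nΣy² − (Σy)²)]
Numerator: 15×6967 − 284×400 = -9095
Denominator: √[(109680 − 80656)(163470 − 160000)] = √[29024 × 3470] = 10035.6006
r = -9095 / 10035.6006 ≈ -0.906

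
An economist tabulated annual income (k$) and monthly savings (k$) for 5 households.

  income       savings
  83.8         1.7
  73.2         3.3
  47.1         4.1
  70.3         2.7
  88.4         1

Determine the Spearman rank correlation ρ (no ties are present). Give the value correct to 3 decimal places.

-0.900

Rank income: 4, 3, 1, 2, 5
Rank savings: 2, 4, 5, 3, 1
d = rank(income) − rank(savings): 2, -1, -4, -1, 4; Σd² = 38
ρ = 1 − 6Σd² / [n(n²−1)] = 1 − 6×38 / (5×24) = 1 − 228/120 ≈ -0.900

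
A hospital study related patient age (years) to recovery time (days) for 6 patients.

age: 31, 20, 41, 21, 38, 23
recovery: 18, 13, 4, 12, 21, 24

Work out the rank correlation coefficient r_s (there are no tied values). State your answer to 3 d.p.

-0.086

Rank age: 4, 1, 6, 2, 5, 3
Rank recovery: 4, 3, 1, 2, 5, 6
d = rank(age) − rank(recovery): 0, -2, 5, 0, 0, -3; Σd² = 38
ρ = 1 − 6Σd² / [n(n²−1)] = 1 − 6×38 / (6×35) = 1 − 228/210 ≈ -0.086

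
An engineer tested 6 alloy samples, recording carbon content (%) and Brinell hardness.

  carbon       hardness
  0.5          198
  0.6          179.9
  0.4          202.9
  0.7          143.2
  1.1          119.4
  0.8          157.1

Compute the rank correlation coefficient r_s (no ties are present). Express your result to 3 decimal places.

Rank carbon: 2, 3, 1, 4, 6, 5
Rank hardness: 5, 4, 6, 2, 1, 3
d = rank(carbon) − rank(hardness): -3, -1, -5, 2, 5, 2; Σd² = 68
ρ = 1 − 6Σd² / [n(n²−1)] = 1 − 6×68 / (6×35) = 1 − 408/210 ≈ -0.943

-0.943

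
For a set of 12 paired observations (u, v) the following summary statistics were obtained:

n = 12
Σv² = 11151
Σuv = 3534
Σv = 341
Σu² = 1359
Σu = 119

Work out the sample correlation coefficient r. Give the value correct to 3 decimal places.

r = (nΣuv − ΣuΣv) / √[(nΣu² − (Σu)²)(nΣv² − (Σv)²)]
Numerator: 12×3534 − 119×341 = 1829
Denominator: √[(16308 − 14161)(133812 − 116281)] = √[2147 × 17531] = 6135.0678
r = 1829 / 6135.0678 ≈ 0.298

0.298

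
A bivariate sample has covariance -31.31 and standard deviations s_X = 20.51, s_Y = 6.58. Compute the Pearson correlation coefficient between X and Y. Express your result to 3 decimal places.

r = Cov(X,Y) / (s_X · s_Y) = -31.31 / (20.51 × 6.58)
  = -31.31 / 134.9558 ≈ -0.232

-0.232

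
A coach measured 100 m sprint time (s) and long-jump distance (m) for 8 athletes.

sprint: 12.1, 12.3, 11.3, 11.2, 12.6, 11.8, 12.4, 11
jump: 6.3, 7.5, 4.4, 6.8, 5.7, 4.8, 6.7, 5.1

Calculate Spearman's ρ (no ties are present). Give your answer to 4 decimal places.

Rank sprint: 5, 6, 3, 2, 8, 4, 7, 1
Rank jump: 5, 8, 1, 7, 4, 2, 6, 3
d = rank(sprint) − rank(jump): 0, -2, 2, -5, 4, 2, 1, -2; Σd² = 58
ρ = 1 − 6Σd² / [n(n²−1)] = 1 − 6×58 / (8×63) = 1 − 348/504 ≈ 0.3095

0.3095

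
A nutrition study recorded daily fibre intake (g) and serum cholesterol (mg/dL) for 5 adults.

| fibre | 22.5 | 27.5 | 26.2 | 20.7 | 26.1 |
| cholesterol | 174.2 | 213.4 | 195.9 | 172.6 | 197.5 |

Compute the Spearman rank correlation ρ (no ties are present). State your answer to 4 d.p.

Rank fibre: 2, 5, 4, 1, 3
Rank cholesterol: 2, 5, 3, 1, 4
d = rank(fibre) − rank(cholesterol): 0, 0, 1, 0, -1; Σd² = 2
ρ = 1 − 6Σd² / [n(n²−1)] = 1 − 6×2 / (5×24) = 1 − 12/120 ≈ 0.9000

0.9000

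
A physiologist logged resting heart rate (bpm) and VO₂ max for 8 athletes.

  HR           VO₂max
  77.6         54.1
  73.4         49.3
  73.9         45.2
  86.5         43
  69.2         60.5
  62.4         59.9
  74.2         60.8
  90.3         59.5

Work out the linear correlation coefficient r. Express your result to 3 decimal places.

n = 8, Σx = 607.5, Σy = 432.3, Σx² = 46694.91, Σy² = 23734.49, Σxy = 32685.13
nΣxy − ΣxΣy = 261481.04 − 262622.25 = -1141.21
nΣx² − (Σx)² = 373559.28 − 369056.25 = 4503.03; nΣy² − (Σy)² = 189875.92 − 186883.29 = 2992.63
r = -1141.21 / √(4503.03 × 2992.63) = -1141.21 / 3670.9539 ≈ -0.311

-0.311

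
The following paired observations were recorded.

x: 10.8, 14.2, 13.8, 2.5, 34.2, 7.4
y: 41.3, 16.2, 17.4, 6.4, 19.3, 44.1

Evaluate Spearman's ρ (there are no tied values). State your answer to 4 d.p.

0.0286

Rank x: 3, 5, 4, 1, 6, 2
Rank y: 5, 2, 3, 1, 4, 6
d = rank(x) − rank(y): -2, 3, 1, 0, 2, -4; Σd² = 34
ρ = 1 − 6Σd² / [n(n²−1)] = 1 − 6×34 / (6×35) = 1 − 204/210 ≈ 0.0286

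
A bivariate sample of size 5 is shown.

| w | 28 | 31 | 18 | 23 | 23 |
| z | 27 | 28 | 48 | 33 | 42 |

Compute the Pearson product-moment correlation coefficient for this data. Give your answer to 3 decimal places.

-0.903

n = 5, Σw = 123, Σz = 178, Σw² = 3127, Σz² = 6670, Σwz = 4213
nΣwz − ΣwΣz = 21065 − 21894 = -829
nΣw² − (Σw)² = 15635 − 15129 = 506; nΣz² − (Σz)² = 33350 − 31684 = 1666
r = -829 / √(506 × 1666) = -829 / 918.1481 ≈ -0.903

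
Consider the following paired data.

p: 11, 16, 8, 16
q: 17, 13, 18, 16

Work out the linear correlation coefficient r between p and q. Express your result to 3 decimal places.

n = 4, Σp = 51, Σq = 64, Σp² = 697, Σq² = 1038, Σpq = 795
nΣpq − ΣpΣq = 3180 − 3264 = -84
nΣp² − (Σp)² = 2788 − 2601 = 187; nΣq² − (Σq)² = 4152 − 4096 = 56
r = -84 / √(187 × 56) = -84 / 102.3328 ≈ -0.821

-0.821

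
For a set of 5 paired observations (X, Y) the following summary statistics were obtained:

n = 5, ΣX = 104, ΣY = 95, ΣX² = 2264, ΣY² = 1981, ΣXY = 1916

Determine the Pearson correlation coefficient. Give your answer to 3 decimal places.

-0.450

r = (nΣXY − ΣXΣY) / √[(nΣX² − (ΣX)²)(nΣY² − (ΣY)²)]
Numerator: 5×1916 − 104×95 = -300
Denominator: √[(11320 − 10816)(9905 − 9025)] = √[504 × 880] = 665.9730
r = -300 / 665.9730 ≈ -0.450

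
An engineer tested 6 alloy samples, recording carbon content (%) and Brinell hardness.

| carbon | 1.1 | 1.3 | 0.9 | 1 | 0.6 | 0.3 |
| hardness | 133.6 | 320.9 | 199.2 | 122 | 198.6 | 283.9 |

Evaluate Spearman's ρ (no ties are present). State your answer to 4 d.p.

-0.0286

Rank carbon: 5, 6, 3, 4, 2, 1
Rank hardness: 2, 6, 4, 1, 3, 5
d = rank(carbon) − rank(hardness): 3, 0, -1, 3, -1, -4; Σd² = 36
ρ = 1 − 6Σd² / [n(n²−1)] = 1 − 6×36 / (6×35) = 1 − 216/210 ≈ -0.0286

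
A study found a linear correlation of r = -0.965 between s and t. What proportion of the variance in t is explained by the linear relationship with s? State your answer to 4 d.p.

0.9312

r² = (-0.965)² = 0.9312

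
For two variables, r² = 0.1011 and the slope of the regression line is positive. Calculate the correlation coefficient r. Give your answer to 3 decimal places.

0.318

|r| = √0.1011 = 0.318
The association is positive, so r = 0.318.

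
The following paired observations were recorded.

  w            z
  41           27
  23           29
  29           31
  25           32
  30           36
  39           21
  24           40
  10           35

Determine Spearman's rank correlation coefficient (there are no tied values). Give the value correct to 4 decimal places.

-0.5000

Rank w: 8, 2, 5, 4, 6, 7, 3, 1
Rank z: 2, 3, 4, 5, 7, 1, 8, 6
d = rank(w) − rank(z): 6, -1, 1, -1, -1, 6, -5, -5; Σd² = 126
ρ = 1 − 6Σd² / [n(n²−1)] = 1 − 6×126 / (8×63) = 1 − 756/504 ≈ -0.5000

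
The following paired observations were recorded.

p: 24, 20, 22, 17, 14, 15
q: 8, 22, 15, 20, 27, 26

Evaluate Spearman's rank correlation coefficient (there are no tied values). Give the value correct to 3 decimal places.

-0.943

Rank p: 6, 4, 5, 3, 1, 2
Rank q: 1, 4, 2, 3, 6, 5
d = rank(p) − rank(q): 5, 0, 3, 0, -5, -3; Σd² = 68
ρ = 1 − 6Σd² / [n(n²−1)] = 1 − 6×68 / (6×35) = 1 − 408/210 ≈ -0.943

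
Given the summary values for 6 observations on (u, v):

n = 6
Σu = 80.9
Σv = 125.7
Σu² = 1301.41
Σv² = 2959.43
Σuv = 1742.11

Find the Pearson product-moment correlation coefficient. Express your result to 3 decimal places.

r = (nΣuv − ΣuΣv) / √[(nΣu² − (Σu)²)(nΣv² − (Σv)²)]
Numerator: 6×1742.11 − 80.9×125.7 = 283.53
Denominator: √[(7808.46 − 6544.81)(17756.58 − 15800.49)] = √[1263.65 × 1956.09] = 1572.2001
r = 283.53 / 1572.2001 ≈ 0.180

0.180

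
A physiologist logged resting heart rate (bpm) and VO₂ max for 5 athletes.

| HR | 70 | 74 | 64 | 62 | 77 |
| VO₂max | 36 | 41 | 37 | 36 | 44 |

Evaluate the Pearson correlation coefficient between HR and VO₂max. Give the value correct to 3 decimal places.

0.861

n = 5, Σx = 347, Σy = 194, Σx² = 24245, Σy² = 7578, Σxy = 13542
nΣxy − ΣxΣy = 67710 − 67318 = 392
nΣx² − (Σx)² = 121225 − 120409 = 816; nΣy² − (Σy)² = 37890 − 37636 = 254
r = 392 / √(816 × 254) = 392 / 455.2626 ≈ 0.861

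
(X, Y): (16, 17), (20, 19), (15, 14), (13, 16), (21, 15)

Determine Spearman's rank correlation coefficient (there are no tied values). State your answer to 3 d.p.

0.200

Rank X: 3, 4, 2, 1, 5
Rank Y: 4, 5, 1, 3, 2
d = rank(X) − rank(Y): -1, -1, 1, -2, 3; Σd² = 16
ρ = 1 − 6Σd² / [n(n²−1)] = 1 − 6×16 / (5×24) = 1 − 96/120 ≈ 0.200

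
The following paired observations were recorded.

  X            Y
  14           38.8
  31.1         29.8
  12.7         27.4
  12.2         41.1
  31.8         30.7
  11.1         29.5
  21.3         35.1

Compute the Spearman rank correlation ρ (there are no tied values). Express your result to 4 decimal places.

Rank X: 4, 6, 3, 2, 7, 1, 5
Rank Y: 6, 3, 1, 7, 4, 2, 5
d = rank(X) − rank(Y): -2, 3, 2, -5, 3, -1, 0; Σd² = 52
ρ = 1 − 6Σd² / [n(n²−1)] = 1 − 6×52 / (7×48) = 1 − 312/336 ≈ 0.0714

0.0714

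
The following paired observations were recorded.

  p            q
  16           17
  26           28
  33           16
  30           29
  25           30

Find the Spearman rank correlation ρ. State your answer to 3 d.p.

-0.300

Rank p: 1, 3, 5, 4, 2
Rank q: 2, 3, 1, 4, 5
d = rank(p) − rank(q): -1, 0, 4, 0, -3; Σd² = 26
ρ = 1 − 6Σd² / [n(n²−1)] = 1 − 6×26 / (5×24) = 1 − 156/120 ≈ -0.300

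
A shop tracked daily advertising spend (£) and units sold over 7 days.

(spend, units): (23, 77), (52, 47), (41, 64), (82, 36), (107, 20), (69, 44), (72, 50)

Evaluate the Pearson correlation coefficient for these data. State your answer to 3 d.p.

n = 7, Σx = 446, Σy = 338, Σx² = 33032, Σy² = 18366, Σxy = 18567
nΣxy − ΣxΣy = 129969 − 150748 = -20779
nΣx² − (Σx)² = 231224 − 198916 = 32308; nΣy² − (Σy)² = 128562 − 114244 = 14318
r = -20779 / √(32308 × 14318) = -20779 / 21507.8112 ≈ -0.966

-0.966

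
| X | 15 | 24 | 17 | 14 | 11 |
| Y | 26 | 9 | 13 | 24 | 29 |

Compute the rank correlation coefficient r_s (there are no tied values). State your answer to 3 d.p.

-0.900

Rank X: 3, 5, 4, 2, 1
Rank Y: 4, 1, 2, 3, 5
d = rank(X) − rank(Y): -1, 4, 2, -1, -4; Σd² = 38
ρ = 1 − 6Σd² / [n(n²−1)] = 1 − 6×38 / (5×24) = 1 − 228/120 ≈ -0.900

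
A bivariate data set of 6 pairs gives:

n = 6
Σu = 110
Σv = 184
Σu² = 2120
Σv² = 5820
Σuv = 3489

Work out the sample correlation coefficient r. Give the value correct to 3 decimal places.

r = (nΣuv − ΣuΣv) / √[(nΣu² − (Σu)²)(nΣv² − (Σv)²)]
Numerator: 6×3489 − 110×184 = 694
Denominator: √[(12720 − 12100)(34920 − 33856)] = √[620 × 1064] = 812.2069
r = 694 / 812.2069 ≈ 0.854

0.854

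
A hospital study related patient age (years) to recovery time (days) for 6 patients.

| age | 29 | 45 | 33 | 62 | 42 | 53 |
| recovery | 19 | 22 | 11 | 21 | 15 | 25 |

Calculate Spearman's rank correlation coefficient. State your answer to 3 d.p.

Rank age: 1, 4, 2, 6, 3, 5
Rank recovery: 3, 5, 1, 4, 2, 6
d = rank(age) − rank(recovery): -2, -1, 1, 2, 1, -1; Σd² = 12
ρ = 1 − 6Σd² / [n(n²−1)] = 1 − 6×12 / (6×35) = 1 − 72/210 ≈ 0.657

0.657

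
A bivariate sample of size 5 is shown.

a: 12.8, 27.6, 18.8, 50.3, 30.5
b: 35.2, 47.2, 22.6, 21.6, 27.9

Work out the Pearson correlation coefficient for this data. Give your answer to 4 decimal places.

-0.3471

n = 5, Σa = 140, Σb = 154.5, Σa² = 4739.38, Σb² = 5222.61, Σab = 4115.59
nΣab − ΣaΣb = 20577.95 − 21630 = -1052.05
nΣa² − (Σa)² = 23696.9 − 19600 = 4096.9; nΣb² − (Σb)² = 26113.05 − 23870.25 = 2242.8
r = -1052.05 / √(4096.9 × 2242.8) = -1052.05 / 3031.2584 ≈ -0.3471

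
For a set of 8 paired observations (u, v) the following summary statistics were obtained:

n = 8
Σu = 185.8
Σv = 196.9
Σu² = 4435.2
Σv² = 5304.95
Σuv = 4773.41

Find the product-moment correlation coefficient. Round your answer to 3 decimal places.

0.854

r = (nΣuv − ΣuΣv) / √[(nΣu² − (Σu)²)(nΣv² − (Σv)²)]
Numerator: 8×4773.41 − 185.8×196.9 = 1603.26
Denominator: √[(35481.6 − 34521.64)(42439.6 − 38769.61)] = √[959.96 × 3669.99] = 1876.9773
r = 1603.26 / 1876.9773 ≈ 0.854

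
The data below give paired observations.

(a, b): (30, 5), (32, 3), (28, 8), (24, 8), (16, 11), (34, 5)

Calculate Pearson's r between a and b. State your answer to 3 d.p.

n = 6, Σa = 164, Σb = 40, Σa² = 4696, Σb² = 308, Σab = 1008
nΣab − ΣaΣb = 6048 − 6560 = -512
nΣa² − (Σa)² = 28176 − 26896 = 1280; nΣb² − (Σb)² = 1848 − 1600 = 248
r = -512 / √(1280 × 248) = -512 / 563.4181 ≈ -0.909

-0.909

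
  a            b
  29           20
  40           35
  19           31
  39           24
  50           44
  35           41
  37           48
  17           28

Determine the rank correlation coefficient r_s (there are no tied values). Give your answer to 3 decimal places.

Rank a: 3, 7, 2, 6, 8, 4, 5, 1
Rank b: 1, 5, 4, 2, 7, 6, 8, 3
d = rank(a) − rank(b): 2, 2, -2, 4, 1, -2, -3, -2; Σd² = 46
ρ = 1 − 6Σd² / [n(n²−1)] = 1 − 6×46 / (8×63) = 1 − 276/504 ≈ 0.452

0.452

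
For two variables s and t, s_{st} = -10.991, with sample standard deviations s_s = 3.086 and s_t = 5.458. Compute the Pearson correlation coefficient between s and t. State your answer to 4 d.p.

-0.6525

r = Cov(s,t) / (s_s · s_t) = -10.991 / (3.086 × 5.458)
  = -10.991 / 16.8434 ≈ -0.6525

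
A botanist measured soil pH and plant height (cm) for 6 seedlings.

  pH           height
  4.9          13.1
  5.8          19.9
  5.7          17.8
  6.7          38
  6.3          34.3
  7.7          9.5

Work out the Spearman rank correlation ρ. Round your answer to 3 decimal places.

Rank pH: 1, 3, 2, 5, 4, 6
Rank height: 2, 4, 3, 6, 5, 1
d = rank(pH) − rank(height): -1, -1, -1, -1, -1, 5; Σd² = 30
ρ = 1 − 6Σd² / [n(n²−1)] = 1 − 6×30 / (6×35) = 1 − 180/210 ≈ 0.143

0.143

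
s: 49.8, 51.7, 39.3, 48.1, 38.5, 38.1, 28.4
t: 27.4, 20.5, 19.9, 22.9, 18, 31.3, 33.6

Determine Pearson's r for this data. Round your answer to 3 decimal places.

-0.470

n = 7, Σs = 293.9, Σt = 173.6, Σs² = 12751.45, Σt² = 4524.08, Σst = 7147.7
nΣst − ΣsΣt = 50033.9 − 51021.04 = -987.14
nΣs² − (Σs)² = 89260.15 − 86377.21 = 2882.94; nΣt² − (Σt)² = 31668.56 − 30136.96 = 1531.6
r = -987.14 / √(2882.94 × 1531.6) = -987.14 / 2101.3117 ≈ -0.470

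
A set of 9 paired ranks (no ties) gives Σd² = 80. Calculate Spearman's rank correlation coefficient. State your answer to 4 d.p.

ρ = 1 − 6Σd² / [n(n²−1)] = 1 − 6×80 / (9×80)
  = 1 − 480/720 = 1 − 0.66667 ≈ 0.3333

0.3333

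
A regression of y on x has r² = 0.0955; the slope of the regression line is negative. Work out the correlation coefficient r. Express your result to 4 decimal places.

-0.3090

|r| = √0.0955 = 0.3090
The association is negative, so r = −0.3090.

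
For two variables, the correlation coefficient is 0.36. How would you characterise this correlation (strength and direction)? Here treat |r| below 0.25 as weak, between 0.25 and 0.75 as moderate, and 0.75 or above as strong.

r = 0.36 > 0 so the relationship is positive.
|r| = 0.36, which falls in the moderate range.

moderate positive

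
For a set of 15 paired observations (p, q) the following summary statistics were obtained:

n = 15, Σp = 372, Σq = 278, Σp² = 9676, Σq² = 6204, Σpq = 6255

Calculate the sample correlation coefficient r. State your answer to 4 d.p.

r = (nΣpq − ΣpΣq) / √[(nΣp² − (Σp)²)(nΣq² − (Σq)²)]
Numerator: 15×6255 − 372×278 = -9591
Denominator: √[(145140 − 138384)(93060 − 77284)] = √[6756 × 15776] = 10323.8876
r = -9591 / 10323.8876 ≈ -0.9290

-0.9290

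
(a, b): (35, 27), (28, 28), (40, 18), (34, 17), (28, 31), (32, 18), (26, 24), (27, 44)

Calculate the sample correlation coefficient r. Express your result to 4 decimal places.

-0.6064

n = 8, Σa = 250, Σb = 207, Σa² = 7978, Σb² = 5923, Σab = 6283
nΣab − ΣaΣb = 50264 − 51750 = -1486
nΣa² − (Σa)² = 63824 − 62500 = 1324; nΣb² − (Σb)² = 47384 − 42849 = 4535
r = -1486 / √(1324 × 4535) = -1486 / 2450.3755 ≈ -0.6064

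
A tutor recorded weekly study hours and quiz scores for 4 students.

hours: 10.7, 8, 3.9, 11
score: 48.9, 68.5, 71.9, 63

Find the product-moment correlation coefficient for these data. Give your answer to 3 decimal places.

-0.747

n = 4, Σx = 33.6, Σy = 252.3, Σx² = 314.7, Σy² = 16222.07, Σxy = 2044.64
nΣxy − ΣxΣy = 8178.56 − 8477.28 = -298.72
nΣx² − (Σx)² = 1258.8 − 1128.96 = 129.84; nΣy² − (Σy)² = 64888.28 − 63655.29 = 1232.99
r = -298.72 / √(129.84 × 1232.99) = -298.72 / 400.1143 ≈ -0.747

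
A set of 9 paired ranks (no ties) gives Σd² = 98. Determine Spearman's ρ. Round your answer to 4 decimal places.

0.1833

ρ = 1 − 6Σd² / [n(n²−1)] = 1 − 6×98 / (9×80)
  = 1 − 588/720 = 1 − 0.81667 ≈ 0.1833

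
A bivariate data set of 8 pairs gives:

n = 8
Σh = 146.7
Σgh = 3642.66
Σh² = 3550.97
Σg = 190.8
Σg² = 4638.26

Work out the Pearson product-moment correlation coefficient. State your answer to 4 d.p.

r = (nΣgh − ΣgΣh) / √[(nΣg² − (Σg)²)(nΣh² − (Σh)²)]
Numerator: 8×3642.66 − 190.8×146.7 = 1150.92
Denominator: √[(37106.08 − 36404.64)(28407.76 − 21520.89)] = √[701.44 × 6886.87] = 2197.8913
r = 1150.92 / 2197.8913 ≈ 0.5236

0.5236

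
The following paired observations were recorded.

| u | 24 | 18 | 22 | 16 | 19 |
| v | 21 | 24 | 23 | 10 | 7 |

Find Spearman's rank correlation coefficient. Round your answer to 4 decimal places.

0.1000

Rank u: 5, 2, 4, 1, 3
Rank v: 3, 5, 4, 2, 1
d = rank(u) − rank(v): 2, -3, 0, -1, 2; Σd² = 18
ρ = 1 − 6Σd² / [n(n²−1)] = 1 − 6×18 / (5×24) = 1 − 108/120 ≈ 0.1000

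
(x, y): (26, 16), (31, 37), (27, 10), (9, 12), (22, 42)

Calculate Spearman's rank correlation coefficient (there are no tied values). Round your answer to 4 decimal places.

0.0000

Rank x: 3, 5, 4, 1, 2
Rank y: 3, 4, 1, 2, 5
d = rank(x) − rank(y): 0, 1, 3, -1, -3; Σd² = 20
ρ = 1 − 6Σd² / [n(n²−1)] = 1 − 6×20 / (5×24) = 1 − 120/120 ≈ 0.0000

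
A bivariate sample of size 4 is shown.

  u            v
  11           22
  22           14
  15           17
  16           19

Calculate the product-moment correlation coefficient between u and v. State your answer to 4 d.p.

n = 4, Σu = 64, Σv = 72, Σu² = 1086, Σv² = 1330, Σuv = 1109
nΣuv − ΣuΣv = 4436 − 4608 = -172
nΣu² − (Σu)² = 4344 − 4096 = 248; nΣv² − (Σv)² = 5320 − 5184 = 136
r = -172 / √(248 × 136) = -172 / 183.6518 ≈ -0.9366

-0.9366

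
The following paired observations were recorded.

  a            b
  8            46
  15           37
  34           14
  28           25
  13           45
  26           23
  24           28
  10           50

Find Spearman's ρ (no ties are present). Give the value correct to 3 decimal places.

Rank a: 1, 4, 8, 7, 3, 6, 5, 2
Rank b: 7, 5, 1, 3, 6, 2, 4, 8
d = rank(a) − rank(b): -6, -1, 7, 4, -3, 4, 1, -6; Σd² = 164
ρ = 1 − 6Σd² / [n(n²−1)] = 1 − 6×164 / (8×63) = 1 − 984/504 ≈ -0.952

-0.952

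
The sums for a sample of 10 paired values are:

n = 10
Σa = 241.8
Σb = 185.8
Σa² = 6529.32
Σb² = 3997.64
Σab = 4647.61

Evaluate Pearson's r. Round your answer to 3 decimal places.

0.254

r = (nΣab − ΣaΣb) / √[(nΣa² − (Σa)²)(nΣb² − (Σb)²)]
Numerator: 10×4647.61 − 241.8×185.8 = 1549.66
Denominator: √[(65293.2 − 58467.24)(39976.4 − 34521.64)] = √[6825.96 × 5454.76] = 6101.9647
r = 1549.66 / 6101.9647 ≈ 0.254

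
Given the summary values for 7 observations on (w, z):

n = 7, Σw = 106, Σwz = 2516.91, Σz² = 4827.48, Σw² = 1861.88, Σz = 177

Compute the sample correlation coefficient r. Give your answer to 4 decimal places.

-0.5435

r = (nΣwz − ΣwΣz) / √[(nΣw² − (Σw)²)(nΣz² − (Σz)²)]
Numerator: 7×2516.91 − 106×177 = -1143.63
Denominator: √[(13033.16 − 11236)(33792.36 − 31329)] = √[1797.16 × 2463.36] = 2104.0561
r = -1143.63 / 2104.0561 ≈ -0.5435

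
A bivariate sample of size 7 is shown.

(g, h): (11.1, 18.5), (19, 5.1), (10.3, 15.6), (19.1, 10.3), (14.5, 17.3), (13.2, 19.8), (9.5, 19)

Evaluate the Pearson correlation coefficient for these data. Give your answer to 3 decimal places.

n = 7, Σg = 96.7, Σh = 105.6, Σg² = 1429.85, Σh² = 1770.04, Σgh = 1352.37
nΣgh − ΣgΣh = 9466.59 − 10211.52 = -744.93
nΣg² − (Σg)² = 10008.95 − 9350.89 = 658.06; nΣh² − (Σh)² = 12390.28 − 11151.36 = 1238.92
r = -744.93 / √(658.06 × 1238.92) = -744.93 / 902.9306 ≈ -0.825

-0.825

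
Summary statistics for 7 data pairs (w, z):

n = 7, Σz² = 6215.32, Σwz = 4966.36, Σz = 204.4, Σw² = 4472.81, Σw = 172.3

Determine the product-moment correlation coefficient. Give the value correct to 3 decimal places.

-0.271

r = (nΣwz − ΣwΣz) / √[(nΣw² − (Σw)²)(nΣz² − (Σz)²)]
Numerator: 7×4966.36 − 172.3×204.4 = -453.6
Denominator: √[(31309.67 − 29687.29)(43507.24 − 41779.36)] = √[1622.38 × 1727.88] = 1674.2992
r = -453.6 / 1674.2992 ≈ -0.271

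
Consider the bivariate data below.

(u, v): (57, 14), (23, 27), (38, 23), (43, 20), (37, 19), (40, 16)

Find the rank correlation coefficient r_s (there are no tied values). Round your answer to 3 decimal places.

-0.714

Rank u: 6, 1, 3, 5, 2, 4
Rank v: 1, 6, 5, 4, 3, 2
d = rank(u) − rank(v): 5, -5, -2, 1, -1, 2; Σd² = 60
ρ = 1 − 6Σd² / [n(n²−1)] = 1 − 6×60 / (6×35) = 1 − 360/210 ≈ -0.714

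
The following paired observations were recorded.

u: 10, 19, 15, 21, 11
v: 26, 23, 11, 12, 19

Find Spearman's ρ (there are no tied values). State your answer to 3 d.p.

-0.500

Rank u: 1, 4, 3, 5, 2
Rank v: 5, 4, 1, 2, 3
d = rank(u) − rank(v): -4, 0, 2, 3, -1; Σd² = 30
ρ = 1 − 6Σd² / [n(n²−1)] = 1 − 6×30 / (5×24) = 1 − 180/120 ≈ -0.500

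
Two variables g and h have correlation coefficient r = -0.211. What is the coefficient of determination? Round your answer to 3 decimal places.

0.045

r² = (-0.211)² = 0.045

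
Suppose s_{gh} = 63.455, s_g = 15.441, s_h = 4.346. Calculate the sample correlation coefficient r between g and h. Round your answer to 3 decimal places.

0.946

r = Cov(g,h) / (s_g · s_h) = 63.455 / (15.441 × 4.346)
  = 63.455 / 67.1066 ≈ 0.946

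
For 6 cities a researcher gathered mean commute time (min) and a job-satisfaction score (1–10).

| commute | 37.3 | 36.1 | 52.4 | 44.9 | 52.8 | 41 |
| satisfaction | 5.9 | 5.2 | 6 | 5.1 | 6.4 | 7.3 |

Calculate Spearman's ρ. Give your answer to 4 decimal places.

0.3714

Rank commute: 2, 1, 5, 4, 6, 3
Rank satisfaction: 3, 2, 4, 1, 5, 6
d = rank(commute) − rank(satisfaction): -1, -1, 1, 3, 1, -3; Σd² = 22
ρ = 1 − 6Σd² / [n(n²−1)] = 1 − 6×22 / (6×35) = 1 − 132/210 ≈ 0.3714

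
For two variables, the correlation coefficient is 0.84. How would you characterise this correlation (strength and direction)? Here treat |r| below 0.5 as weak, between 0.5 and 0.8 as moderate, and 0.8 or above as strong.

strong positive

r = 0.84 > 0 so the relationship is positive.
|r| = 0.84, which falls in the strong range.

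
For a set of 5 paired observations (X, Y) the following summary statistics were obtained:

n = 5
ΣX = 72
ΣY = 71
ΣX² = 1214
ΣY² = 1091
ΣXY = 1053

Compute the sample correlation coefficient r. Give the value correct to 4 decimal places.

0.2526

r = (nΣXY − ΣXΣY) / √[(nΣX² − (ΣX)²)(nΣY² − (ΣY)²)]
Numerator: 5×1053 − 72×71 = 153
Denominator: √[(6070 − 5184)(5455 − 5041)] = √[886 × 414] = 605.6435
r = 153 / 605.6435 ≈ 0.2526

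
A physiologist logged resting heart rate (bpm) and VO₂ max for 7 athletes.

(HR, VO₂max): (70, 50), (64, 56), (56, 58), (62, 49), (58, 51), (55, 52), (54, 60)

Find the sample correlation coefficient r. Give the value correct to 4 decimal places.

-0.5280

n = 7, Σx = 419, Σy = 376, Σx² = 25281, Σy² = 20306, Σxy = 22428
nΣxy − ΣxΣy = 156996 − 157544 = -548
nΣx² − (Σx)² = 176967 − 175561 = 1406; nΣy² − (Σy)² = 142142 − 141376 = 766
r = -548 / √(1406 × 766) = -548 / 1037.7842 ≈ -0.5280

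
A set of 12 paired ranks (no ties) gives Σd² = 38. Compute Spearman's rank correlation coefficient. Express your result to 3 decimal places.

0.867

ρ = 1 − 6Σd² / [n(n²−1)] = 1 − 6×38 / (12×143)
  = 1 − 228/1716 = 1 − 0.1329 ≈ 0.867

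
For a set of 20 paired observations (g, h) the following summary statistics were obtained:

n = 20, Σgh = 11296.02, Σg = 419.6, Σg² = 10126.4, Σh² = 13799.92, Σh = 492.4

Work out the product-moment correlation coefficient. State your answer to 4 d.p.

r = (nΣgh − ΣgΣh) / √[(nΣg² − (Σg)²)(nΣh² − (Σh)²)]
Numerator: 20×11296.02 − 419.6×492.4 = 19309.36
Denominator: √[(202528 − 176064.16)(275998.4 − 242457.76)] = √[26463.84 × 33540.64] = 29792.8537
r = 19309.36 / 29792.8537 ≈ 0.6481

0.6481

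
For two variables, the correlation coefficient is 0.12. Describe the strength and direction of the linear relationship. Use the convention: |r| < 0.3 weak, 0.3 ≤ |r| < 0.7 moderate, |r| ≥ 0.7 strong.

weak positive

r = 0.12 > 0 so the relationship is positive.
|r| = 0.12, which falls in the weak range.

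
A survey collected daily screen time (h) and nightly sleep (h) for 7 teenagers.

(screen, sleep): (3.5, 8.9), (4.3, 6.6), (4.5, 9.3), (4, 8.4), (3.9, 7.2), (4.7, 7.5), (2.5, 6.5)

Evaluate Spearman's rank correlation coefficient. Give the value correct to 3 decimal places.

0.357

Rank screen: 2, 5, 6, 4, 3, 7, 1
Rank sleep: 6, 2, 7, 5, 3, 4, 1
d = rank(screen) − rank(sleep): -4, 3, -1, -1, 0, 3, 0; Σd² = 36
ρ = 1 − 6Σd² / [n(n²−1)] = 1 − 6×36 / (7×48) = 1 − 216/336 ≈ 0.357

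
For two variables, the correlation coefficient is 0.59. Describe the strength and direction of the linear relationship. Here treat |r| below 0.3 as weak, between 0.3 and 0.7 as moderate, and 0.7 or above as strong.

r = 0.59 > 0 so the relationship is positive.
|r| = 0.59, which falls in the moderate range.

moderate positive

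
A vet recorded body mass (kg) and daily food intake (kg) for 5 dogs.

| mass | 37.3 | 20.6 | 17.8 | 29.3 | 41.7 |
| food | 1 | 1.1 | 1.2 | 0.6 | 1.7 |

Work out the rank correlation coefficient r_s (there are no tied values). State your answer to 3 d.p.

0.100

Rank mass: 4, 2, 1, 3, 5
Rank food: 2, 3, 4, 1, 5
d = rank(mass) − rank(food): 2, -1, -3, 2, 0; Σd² = 18
ρ = 1 − 6Σd² / [n(n²−1)] = 1 − 6×18 / (5×24) = 1 − 108/120 ≈ 0.100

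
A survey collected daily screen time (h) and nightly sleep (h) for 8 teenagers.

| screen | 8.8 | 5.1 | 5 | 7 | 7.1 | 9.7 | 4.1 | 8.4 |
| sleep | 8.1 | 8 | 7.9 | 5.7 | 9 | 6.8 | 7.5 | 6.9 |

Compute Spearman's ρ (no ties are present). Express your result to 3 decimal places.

Rank screen: 7, 3, 2, 4, 5, 8, 1, 6
Rank sleep: 7, 6, 5, 1, 8, 2, 4, 3
d = rank(screen) − rank(sleep): 0, -3, -3, 3, -3, 6, -3, 3; Σd² = 90
ρ = 1 − 6Σd² / [n(n²−1)] = 1 − 6×90 / (8×63) = 1 − 540/504 ≈ -0.071

-0.071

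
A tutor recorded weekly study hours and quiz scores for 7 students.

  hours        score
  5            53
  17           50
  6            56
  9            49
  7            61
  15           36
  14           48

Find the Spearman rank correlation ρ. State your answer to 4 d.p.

Rank hours: 1, 7, 2, 4, 3, 6, 5
Rank score: 5, 4, 6, 3, 7, 1, 2
d = rank(hours) − rank(score): -4, 3, -4, 1, -4, 5, 3; Σd² = 92
ρ = 1 − 6Σd² / [n(n²−1)] = 1 − 6×92 / (7×48) = 1 − 552/336 ≈ -0.6429

-0.6429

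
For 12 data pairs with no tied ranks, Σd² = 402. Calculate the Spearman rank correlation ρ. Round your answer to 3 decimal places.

-0.406

ρ = 1 − 6Σd² / [n(n²−1)] = 1 − 6×402 / (12×143)
  = 1 − 2412/1716 = 1 − 1.4056 ≈ -0.406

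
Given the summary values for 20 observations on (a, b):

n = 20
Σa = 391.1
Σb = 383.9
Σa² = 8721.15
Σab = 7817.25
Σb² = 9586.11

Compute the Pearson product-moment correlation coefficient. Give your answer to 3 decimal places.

r = (nΣab − ΣaΣb) / √[(nΣa² − (Σa)²)(nΣb² − (Σb)²)]
Numerator: 20×7817.25 − 391.1×383.9 = 6201.71
Denominator: √[(174423 − 152959.21)(191722.2 − 147379.21)] = √[21463.79 × 44342.99] = 30850.7476
r = 6201.71 / 30850.7476 ≈ 0.201

0.201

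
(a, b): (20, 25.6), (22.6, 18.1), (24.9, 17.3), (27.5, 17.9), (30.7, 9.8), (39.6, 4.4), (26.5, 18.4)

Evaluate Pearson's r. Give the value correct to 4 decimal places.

-0.9479

n = 7, Σa = 191.8, Σb = 111.5, Σa² = 5499.92, Σb² = 2056.63, Σab = 2806.78
nΣab − ΣaΣb = 19647.46 − 21385.7 = -1738.24
nΣa² − (Σa)² = 38499.44 − 36787.24 = 1712.2; nΣb² − (Σb)² = 14396.41 − 12432.25 = 1964.16
r = -1738.24 / √(1712.2 × 1964.16) = -1738.24 / 1833.8579 ≈ -0.9479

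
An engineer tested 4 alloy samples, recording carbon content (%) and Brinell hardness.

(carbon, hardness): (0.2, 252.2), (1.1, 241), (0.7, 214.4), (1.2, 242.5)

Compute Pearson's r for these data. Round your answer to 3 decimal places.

n = 4, Σx = 3.2, Σy = 950.1, Σx² = 3.18, Σy² = 226459.45, Σxy = 756.62
nΣxy − ΣxΣy = 3026.48 − 3040.32 = -13.84
nΣx² − (Σx)² = 12.72 − 10.24 = 2.48; nΣy² − (Σy)² = 905837.8 − 902690.01 = 3147.79
r = -13.84 / √(2.48 × 3147.79) = -13.84 / 88.3545 ≈ -0.157

-0.157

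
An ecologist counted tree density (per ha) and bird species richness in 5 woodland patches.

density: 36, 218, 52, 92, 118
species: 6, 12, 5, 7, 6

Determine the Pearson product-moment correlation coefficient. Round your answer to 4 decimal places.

n = 5, Σx = 516, Σy = 36, Σx² = 73912, Σy² = 290, Σxy = 4444
nΣxy − ΣxΣy = 22220 − 18576 = 3644
nΣx² − (Σx)² = 369560 − 266256 = 103304; nΣy² − (Σy)² = 1450 − 1296 = 154
r = 3644 / √(103304 × 154) = 3644 / 3988.5857 ≈ 0.9136

0.9136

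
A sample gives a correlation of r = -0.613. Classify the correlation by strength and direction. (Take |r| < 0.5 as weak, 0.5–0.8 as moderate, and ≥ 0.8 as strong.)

moderate negative

r = -0.613 < 0 so the relationship is negative.
|r| = 0.613, which falls in the moderate range.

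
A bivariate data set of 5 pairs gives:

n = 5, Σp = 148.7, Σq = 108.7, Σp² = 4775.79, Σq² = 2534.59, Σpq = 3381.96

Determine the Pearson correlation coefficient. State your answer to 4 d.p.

0.6062

r = (nΣpq − ΣpΣq) / √[(nΣp² − (Σp)²)(nΣq² − (Σq)²)]
Numerator: 5×3381.96 − 148.7×108.7 = 746.11
Denominator: √[(23878.95 − 22111.69)(12672.95 − 11815.69)] = √[1767.26 × 857.26] = 1230.8539
r = 746.11 / 1230.8539 ≈ 0.6062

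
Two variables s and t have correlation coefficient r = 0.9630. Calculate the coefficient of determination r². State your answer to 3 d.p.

0.927

r² = (0.9630)² = 0.927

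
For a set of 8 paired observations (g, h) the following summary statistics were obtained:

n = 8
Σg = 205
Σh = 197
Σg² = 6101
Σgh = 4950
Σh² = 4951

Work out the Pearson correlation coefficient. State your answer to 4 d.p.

r = (nΣgh − ΣgΣh) / √[(nΣg² − (Σg)²)(nΣh² − (Σh)²)]
Numerator: 8×4950 − 205×197 = -785
Denominator: √[(48808 − 42025)(39608 − 38809)] = √[6783 × 799] = 2328.0071
r = -785 / 2328.0071 ≈ -0.3372

-0.3372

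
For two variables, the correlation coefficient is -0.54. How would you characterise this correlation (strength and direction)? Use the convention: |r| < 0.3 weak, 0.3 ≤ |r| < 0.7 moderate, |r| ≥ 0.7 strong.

r = -0.54 < 0 so the relationship is negative.
|r| = 0.54, which falls in the moderate range.

moderate negative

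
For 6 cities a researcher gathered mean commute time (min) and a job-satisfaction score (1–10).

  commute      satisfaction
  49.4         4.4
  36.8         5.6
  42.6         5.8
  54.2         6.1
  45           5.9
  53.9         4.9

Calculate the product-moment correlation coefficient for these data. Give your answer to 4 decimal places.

-0.2492

n = 6, Σx = 281.9, Σy = 32.7, Σx² = 13477.21, Σy² = 180.39, Σxy = 1530.75
nΣxy − ΣxΣy = 9184.5 − 9218.13 = -33.63
nΣx² − (Σx)² = 80863.26 − 79467.61 = 1395.65; nΣy² − (Σy)² = 1082.34 − 1069.29 = 13.05
r = -33.63 / √(1395.65 × 13.05) = -33.63 / 134.9564 ≈ -0.2492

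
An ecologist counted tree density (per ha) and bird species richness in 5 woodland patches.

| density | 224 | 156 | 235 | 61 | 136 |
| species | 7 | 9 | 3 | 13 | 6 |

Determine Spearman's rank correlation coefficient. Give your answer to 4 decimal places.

-0.7000

Rank density: 4, 3, 5, 1, 2
Rank species: 3, 4, 1, 5, 2
d = rank(density) − rank(species): 1, -1, 4, -4, 0; Σd² = 34
ρ = 1 − 6Σd² / [n(n²−1)] = 1 − 6×34 / (5×24) = 1 − 204/120 ≈ -0.7000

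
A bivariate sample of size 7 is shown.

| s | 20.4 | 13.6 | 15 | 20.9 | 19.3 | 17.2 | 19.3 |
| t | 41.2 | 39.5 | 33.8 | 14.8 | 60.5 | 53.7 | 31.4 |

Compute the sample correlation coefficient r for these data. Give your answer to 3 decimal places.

-0.180

n = 7, Σs = 125.7, Σt = 274.9, Σs² = 2303.75, Σt² = 12149.07, Σst = 4891.31
nΣst − ΣsΣt = 34239.17 − 34554.93 = -315.76
nΣs² − (Σs)² = 16126.25 − 15800.49 = 325.76; nΣt² − (Σt)² = 85043.49 − 75570.01 = 9473.48
r = -315.76 / √(325.76 × 9473.48) = -315.76 / 1756.7245 ≈ -0.180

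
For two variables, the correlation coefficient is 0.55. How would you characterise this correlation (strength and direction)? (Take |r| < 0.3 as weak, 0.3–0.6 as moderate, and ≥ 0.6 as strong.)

moderate positive

r = 0.55 > 0 so the relationship is positive.
|r| = 0.55, which falls in the moderate range.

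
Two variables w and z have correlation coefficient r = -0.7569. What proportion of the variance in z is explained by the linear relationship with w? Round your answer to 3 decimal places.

0.573

r² = (-0.7569)² = 0.573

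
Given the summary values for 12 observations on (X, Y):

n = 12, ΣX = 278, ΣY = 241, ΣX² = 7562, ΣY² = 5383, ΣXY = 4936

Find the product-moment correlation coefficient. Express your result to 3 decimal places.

-0.829

r = (nΣXY − ΣXΣY) / √[(nΣX² − (ΣX)²)(nΣY² − (ΣY)²)]
Numerator: 12×4936 − 278×241 = -7766
Denominator: √[(90744 − 77284)(64596 − 58081)] = √[13460 × 6515] = 9364.3953
r = -7766 / 9364.3953 ≈ -0.829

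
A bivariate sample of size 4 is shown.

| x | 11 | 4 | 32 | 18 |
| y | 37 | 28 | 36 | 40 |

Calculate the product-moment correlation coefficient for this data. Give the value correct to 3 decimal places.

n = 4, Σx = 65, Σy = 141, Σx² = 1485, Σy² = 5049, Σxy = 2391
nΣxy − ΣxΣy = 9564 − 9165 = 399
nΣx² − (Σx)² = 5940 − 4225 = 1715; nΣy² − (Σy)² = 20196 − 19881 = 315
r = 399 / √(1715 × 315) = 399 / 735.0000 ≈ 0.543

0.543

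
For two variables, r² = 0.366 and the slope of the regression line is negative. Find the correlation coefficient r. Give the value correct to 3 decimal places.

|r| = √0.366 = 0.605
The association is negative, so r = −0.605.

-0.605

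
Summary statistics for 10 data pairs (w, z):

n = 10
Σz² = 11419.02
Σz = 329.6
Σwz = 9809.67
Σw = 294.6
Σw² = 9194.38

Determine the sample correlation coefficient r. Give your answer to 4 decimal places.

0.1862

r = (nΣwz − ΣwΣz) / √[(nΣw² − (Σw)²)(nΣz² − (Σz)²)]
Numerator: 10×9809.67 − 294.6×329.6 = 996.54
Denominator: √[(91943.8 − 86789.16)(114190.2 − 108636.16)] = √[5154.64 × 5554.04] = 5350.6146
r = 996.54 / 5350.6146 ≈ 0.1862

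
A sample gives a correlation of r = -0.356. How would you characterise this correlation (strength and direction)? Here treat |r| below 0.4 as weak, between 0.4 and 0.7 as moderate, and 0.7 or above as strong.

r = -0.356 < 0 so the relationship is negative.
|r| = 0.356, which falls in the weak range.

weak negative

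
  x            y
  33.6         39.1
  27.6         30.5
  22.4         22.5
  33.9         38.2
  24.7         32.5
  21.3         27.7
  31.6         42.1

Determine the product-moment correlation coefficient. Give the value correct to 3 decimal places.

n = 7, Σx = 195.1, Σy = 232.6, Σx² = 5604.03, Σy² = 8020.5, Σxy = 6677.66
nΣxy − ΣxΣy = 46743.62 − 45380.26 = 1363.36
nΣx² − (Σx)² = 39228.21 − 38064.01 = 1164.2; nΣy² − (Σy)² = 56143.5 − 54102.76 = 2040.74
r = 1363.36 / √(1164.2 × 2040.74) = 1363.36 / 1541.3726 ≈ 0.885

0.885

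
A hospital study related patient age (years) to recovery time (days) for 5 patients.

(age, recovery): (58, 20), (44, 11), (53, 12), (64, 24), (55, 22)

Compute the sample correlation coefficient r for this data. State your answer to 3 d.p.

0.856

n = 5, Σx = 274, Σy = 89, Σx² = 15230, Σy² = 1725, Σxy = 5026
nΣxy − ΣxΣy = 25130 − 24386 = 744
nΣx² − (Σx)² = 76150 − 75076 = 1074; nΣy² − (Σy)² = 8625 − 7921 = 704
r = 744 / √(1074 × 704) = 744 / 869.5378 ≈ 0.856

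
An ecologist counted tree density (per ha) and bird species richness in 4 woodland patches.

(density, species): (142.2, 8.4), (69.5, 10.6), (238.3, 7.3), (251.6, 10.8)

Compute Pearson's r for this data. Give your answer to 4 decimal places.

-0.2714

n = 4, Σx = 701.6, Σy = 37.1, Σx² = 145140.54, Σy² = 352.85, Σxy = 6388.05
nΣxy − ΣxΣy = 25552.2 − 26029.36 = -477.16
nΣx² − (Σx)² = 580562.16 − 492242.56 = 88319.6; nΣy² − (Σy)² = 1411.4 − 1376.41 = 34.99
r = -477.16 / √(88319.6 × 34.99) = -477.16 / 1757.9257 ≈ -0.2714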